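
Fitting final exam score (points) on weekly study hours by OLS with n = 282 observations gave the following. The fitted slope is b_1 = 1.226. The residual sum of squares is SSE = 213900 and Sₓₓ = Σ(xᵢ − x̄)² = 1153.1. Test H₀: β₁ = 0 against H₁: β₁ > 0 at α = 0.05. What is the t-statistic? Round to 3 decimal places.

MSE = SSE/(n − 2) = 213900/280 = 763.929.
SE(b_1) = √(MSE/Sₓₓ) = √(763.929/1153.1) = 0.813941.
t = 1.226 / 0.813941 = 1.506.
df = n − 2 = 280.
One-sided p ≈ 0.0666, which is ≥ 0.05, so fail to reject H₀.
The data do not give significant evidence that the true slope on weekly study hours is positive.

t = 1.506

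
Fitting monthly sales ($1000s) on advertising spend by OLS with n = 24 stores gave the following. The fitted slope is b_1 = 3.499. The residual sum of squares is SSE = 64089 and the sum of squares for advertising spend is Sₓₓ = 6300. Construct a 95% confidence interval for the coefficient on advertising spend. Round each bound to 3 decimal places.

(2.089, 4.909)

MSE = SSE/(n − 2) = 64089/22 = 2913.14.
SE(b_1) = √(MSE/Sₓₓ) = √(2913.14/6300) = 0.680002.
df = n − 2 = 22.
t* = t_{0.025, 22} = 2.073873.
Margin = t* × SE = 2.073873 × 0.680002 = 1.41024.
CI: 3.499 ± 1.41024 → (2.089, 4.909).
With 95% confidence, each one-unit increase in advertising spend is associated with a change of between 2.089 and 4.909 $1000s in monthly sales.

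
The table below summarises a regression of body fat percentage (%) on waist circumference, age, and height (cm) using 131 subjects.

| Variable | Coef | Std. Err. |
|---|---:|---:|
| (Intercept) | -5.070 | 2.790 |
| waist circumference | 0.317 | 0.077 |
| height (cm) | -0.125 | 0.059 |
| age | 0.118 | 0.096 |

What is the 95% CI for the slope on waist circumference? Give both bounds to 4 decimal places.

(0.1646, 0.4694)

Read off: b = 0.317, SE = 0.077 for waist circumference.
df = n − k − 1 = 131 − 3 − 1 = 127.
t* = t_{0.025, 127} = 1.97882.
Margin = t* × SE = 1.97882 × 0.077 = 0.152369.
CI: 0.317 ± 0.152369 → (0.1646, 0.4694).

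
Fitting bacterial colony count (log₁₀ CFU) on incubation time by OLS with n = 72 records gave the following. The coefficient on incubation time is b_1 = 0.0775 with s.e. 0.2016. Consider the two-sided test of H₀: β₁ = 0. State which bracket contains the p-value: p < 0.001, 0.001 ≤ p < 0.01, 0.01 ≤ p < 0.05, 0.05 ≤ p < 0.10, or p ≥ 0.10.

p ≥ 0.10

t = 0.0775 / 0.2016 = 0.384.
df = n − 2 = 72 − 2 = 70.
Two-sided p = 2·P(T_{70} > |t|) ≈ 0.7018.
So p ≥ 0.10.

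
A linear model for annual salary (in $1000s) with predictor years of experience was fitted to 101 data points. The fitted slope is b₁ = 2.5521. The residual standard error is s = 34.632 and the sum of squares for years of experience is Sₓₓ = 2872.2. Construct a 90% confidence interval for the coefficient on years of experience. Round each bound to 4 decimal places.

SE(b₁) = s/√Sₓₓ = 34.632/√2872.2 = 0.646205.
df = n − 2 = 99.
t* = t_{0.05, 99} = 1.660391.
Margin = t* × SE = 1.660391 × 0.646205 = 1.072953.
CI: 2.5521 ± 1.072953 → (1.4791, 3.6251).
With 90% confidence, each one-unit increase in years of experience is associated with a change of between 1.4791 and 3.6251 $1000s in annual salary.

(1.4791, 3.6251)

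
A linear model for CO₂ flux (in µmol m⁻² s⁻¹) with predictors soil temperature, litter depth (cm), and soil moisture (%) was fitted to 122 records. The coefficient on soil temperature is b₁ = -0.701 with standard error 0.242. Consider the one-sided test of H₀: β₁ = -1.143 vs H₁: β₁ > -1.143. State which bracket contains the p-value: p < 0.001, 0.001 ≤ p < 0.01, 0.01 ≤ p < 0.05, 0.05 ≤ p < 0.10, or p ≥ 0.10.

0.01 ≤ p < 0.05

t = (-0.701 − (-1.143)) / 0.242 = 1.826.
df = n − k − 1 = 122 − 3 − 1 = 118.
One-sided p = P(T_{118} > t) ≈ 0.0352.
So 0.01 ≤ p < 0.05.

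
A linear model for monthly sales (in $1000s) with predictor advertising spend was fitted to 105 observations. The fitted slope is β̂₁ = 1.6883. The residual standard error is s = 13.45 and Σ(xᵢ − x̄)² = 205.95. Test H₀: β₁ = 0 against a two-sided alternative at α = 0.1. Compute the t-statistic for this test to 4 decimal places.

SE(β̂₁) = s/√Sₓₓ = 13.45/√205.95 = 0.93722.
t = 1.6883 / 0.93722 = 1.8014.
df = n − 2 = 103.
Two-sided p ≈ 0.0746, which is < 0.1, so reject H₀.
There is evidence that advertising spend is associated with monthly sales.

t = 1.8014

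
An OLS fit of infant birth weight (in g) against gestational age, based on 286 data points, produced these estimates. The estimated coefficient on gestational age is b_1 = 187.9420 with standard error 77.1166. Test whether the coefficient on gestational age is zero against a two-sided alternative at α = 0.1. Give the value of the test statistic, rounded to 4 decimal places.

t = 2.4371

H₀: β₁ = 0 vs H₁: β₁ ≠ 0.
t = (b_1 − β₁⁰)/SE = 187.9420 / 77.1166 = 2.4371.
df = n − 2 = 286 − 2 = 284.
Two-sided p ≈ 0.0154, which is < 0.1, so reject H₀.
There is evidence that gestational age is associated with infant birth weight.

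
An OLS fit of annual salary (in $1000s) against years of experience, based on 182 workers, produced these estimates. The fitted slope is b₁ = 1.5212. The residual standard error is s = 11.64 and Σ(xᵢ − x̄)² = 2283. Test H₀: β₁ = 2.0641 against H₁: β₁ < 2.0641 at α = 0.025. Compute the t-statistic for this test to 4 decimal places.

t = -2.2285

SE(b₁) = s/√Sₓₓ = 11.64/√2283 = 0.243613.
t = (1.5212 − 2.0641) / 0.243613 = -2.2285.
df = n − 2 = 180.
One-sided p ≈ 0.0135, which is < 0.025, so reject H₀.
There is evidence that the true slope on years of experience is below 2.0641 $1000s per unit.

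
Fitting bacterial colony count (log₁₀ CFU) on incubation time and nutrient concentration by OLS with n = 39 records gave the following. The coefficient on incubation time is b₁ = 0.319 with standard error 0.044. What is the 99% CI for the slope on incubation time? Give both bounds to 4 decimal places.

(0.1993, 0.4387)

df = n − k − 1 = 39 − 2 − 1 = 36.
t* = t_{0.005, 36} = 2.719485.
Margin = t* × SE = 2.719485 × 0.044 = 0.119657.
CI: 0.319 ± 0.119657 → (0.1993, 0.4387).
With 99% confidence, each one-unit increase in incubation time is associated with a change of between 0.1993 and 0.4387 log₁₀ CFU in bacterial colony count, holding the other predictors fixed.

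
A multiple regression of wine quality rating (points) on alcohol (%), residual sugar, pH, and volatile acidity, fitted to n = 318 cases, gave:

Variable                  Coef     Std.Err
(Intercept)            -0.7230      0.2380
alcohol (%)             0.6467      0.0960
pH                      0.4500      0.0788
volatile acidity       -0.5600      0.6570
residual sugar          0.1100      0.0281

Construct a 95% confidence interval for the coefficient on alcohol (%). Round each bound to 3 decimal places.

Read off: b = 0.6467, SE = 0.0960 for alcohol (%).
df = n − k − 1 = 318 − 4 − 1 = 313.
t* = t_{0.025, 313} = 1.967572.
Margin = t* × SE = 1.967572 × 0.0960 = 0.18889.
CI: 0.6467 ± 0.18889 → (0.458, 0.836).

(0.458, 0.836)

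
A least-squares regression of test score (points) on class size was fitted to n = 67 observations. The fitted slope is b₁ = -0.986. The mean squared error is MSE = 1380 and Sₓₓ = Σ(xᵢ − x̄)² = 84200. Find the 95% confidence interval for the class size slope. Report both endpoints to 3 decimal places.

(-1.242, -0.730)

SE(b₁) = √(MSE/Sₓₓ) = √(1380/84200) = 0.128022.
df = n − 2 = 65.
t* = t_{0.025, 65} = 1.997138.
Margin = t* × SE = 1.997138 × 0.128022 = 0.25568.
CI: -0.986 ± 0.25568 → (-1.242, -0.730).
With 95% confidence, each one-unit increase in class size is associated with a change of between -1.242 and -0.730 points in test score.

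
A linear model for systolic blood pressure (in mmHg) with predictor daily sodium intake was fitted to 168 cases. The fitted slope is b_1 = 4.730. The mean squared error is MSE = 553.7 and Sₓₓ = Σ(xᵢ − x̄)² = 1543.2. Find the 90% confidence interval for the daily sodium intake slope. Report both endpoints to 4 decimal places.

(3.7392, 5.7208)

SE(b_1) = √(MSE/Sₓₓ) = √(553.7/1543.2) = 0.598999.
df = n − 2 = 166.
t* = t_{0.05, 166} = 1.654085.
Margin = t* × SE = 1.654085 × 0.598999 = 0.990795.
CI: 4.730 ± 0.990795 → (3.7392, 5.7208).
With 90% confidence, each one-unit increase in daily sodium intake is associated with a change of between 3.7392 and 5.7208 mmHg in systolic blood pressure.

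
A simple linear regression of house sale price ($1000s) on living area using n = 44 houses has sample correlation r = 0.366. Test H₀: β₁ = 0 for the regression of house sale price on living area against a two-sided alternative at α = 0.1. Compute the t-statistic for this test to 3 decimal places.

t = 2.549

t = r·√(n − 2)/√(1 − r²) = 0.366·√42/√0.866044 = 2.549.
df = n − 2 = 42.
Two-sided p ≈ 0.0146, which is < 0.1, so reject H₀.
There is evidence of a linear association between living area and house sale price.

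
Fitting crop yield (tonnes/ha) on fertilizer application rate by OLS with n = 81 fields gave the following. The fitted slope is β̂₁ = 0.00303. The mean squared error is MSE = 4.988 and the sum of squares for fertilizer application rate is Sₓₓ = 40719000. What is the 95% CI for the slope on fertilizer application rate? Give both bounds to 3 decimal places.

(0.002, 0.004)

SE(β̂₁) = √(MSE/Sₓₓ) = √(4.988/40719000) = 0.000349997.
df = n − 2 = 79.
t* = t_{0.025, 79} = 1.99045.
Margin = t* × SE = 1.99045 × 0.000349997 = 0.00070.
CI: 0.00303 ± 0.00070 → (0.002, 0.004).
With 95% confidence, each one-unit increase in fertilizer application rate is associated with a change of between 0.002 and 0.004 tonnes/ha in crop yield.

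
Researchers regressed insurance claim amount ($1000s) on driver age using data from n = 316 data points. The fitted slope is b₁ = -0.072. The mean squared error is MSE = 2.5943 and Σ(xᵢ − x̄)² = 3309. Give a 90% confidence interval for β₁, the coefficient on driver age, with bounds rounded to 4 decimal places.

(-0.1182, -0.0258)

SE(b₁) = √(MSE/Sₓₓ) = √(2.5943/3309) = 0.0280002.
df = n − 2 = 314.
t* = t_{0.05, 314} = 1.649721.
Margin = t* × SE = 1.649721 × 0.0280002 = 0.046193.
CI: -0.072 ± 0.046193 → (-0.1182, -0.0258).
With 90% confidence, each one-unit increase in driver age is associated with a change of between -0.1182 and -0.0258 $1000s in insurance claim amount.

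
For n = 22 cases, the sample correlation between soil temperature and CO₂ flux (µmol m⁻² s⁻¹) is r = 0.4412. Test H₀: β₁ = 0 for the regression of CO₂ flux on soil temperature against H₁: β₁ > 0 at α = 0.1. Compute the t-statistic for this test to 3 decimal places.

t = 2.199

t = r·√(n − 2)/√(1 − r²) = 0.4412·√20/√0.805343 = 2.199.
df = n − 2 = 20.
One-sided p ≈ 0.0199, which is < 0.1, so reject H₀.
There is evidence of a linear association between soil temperature and CO₂ flux.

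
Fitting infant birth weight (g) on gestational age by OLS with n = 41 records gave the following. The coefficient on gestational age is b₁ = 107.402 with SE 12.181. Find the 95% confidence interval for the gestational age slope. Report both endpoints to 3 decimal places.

df = n − 2 = 41 − 2 = 39.
t* = t_{0.025, 39} = 2.022691.
Margin = t* × SE = 2.022691 × 12.181 = 24.63840.
CI: 107.402 ± 24.63840 → (82.764, 132.040).
With 95% confidence, each one-unit increase in gestational age is associated with a change of between 82.764 and 132.040 g in infant birth weight.

(82.764, 132.040)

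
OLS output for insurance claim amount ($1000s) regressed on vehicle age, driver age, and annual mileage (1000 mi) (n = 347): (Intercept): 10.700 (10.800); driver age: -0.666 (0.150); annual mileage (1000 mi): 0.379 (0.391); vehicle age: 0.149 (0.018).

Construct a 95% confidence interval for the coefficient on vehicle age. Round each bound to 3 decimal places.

Read off: b = 0.149, SE = 0.018 for vehicle age.
df = n − k − 1 = 347 − 3 − 1 = 343.
t* = t_{0.025, 343} = 1.966904.
Margin = t* × SE = 1.966904 × 0.018 = 0.03540.
CI: 0.149 ± 0.03540 → (0.114, 0.184).

(0.114, 0.184)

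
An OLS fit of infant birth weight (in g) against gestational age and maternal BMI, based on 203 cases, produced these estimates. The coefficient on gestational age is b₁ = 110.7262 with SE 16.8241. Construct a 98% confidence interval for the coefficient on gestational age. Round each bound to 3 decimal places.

(71.271, 150.181)

df = n − k − 1 = 203 − 2 − 1 = 200.
t* = t_{0.01, 200} = 2.345137.
Margin = t* × SE = 2.345137 × 16.8241 = 39.45482.
CI: 110.7262 ± 39.45482 → (71.271, 150.181).
With 98% confidence, each one-unit increase in gestational age is associated with a change of between 71.271 and 150.181 g in infant birth weight, holding the other predictors fixed.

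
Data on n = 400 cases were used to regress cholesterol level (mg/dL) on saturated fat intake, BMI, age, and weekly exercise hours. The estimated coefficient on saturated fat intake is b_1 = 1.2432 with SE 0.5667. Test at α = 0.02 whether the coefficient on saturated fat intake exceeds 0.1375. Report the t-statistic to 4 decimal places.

H₀: β₁ = 0.1375 vs H₁: β₁ > 0.1375.
t = (b_1 − β₁⁰)/SE = (1.2432 − 0.1375) / 0.5667 = 1.9511.
df = n − k − 1 = 400 − 4 − 1 = 395.
One-sided p ≈ 0.0259, which is ≥ 0.02, so fail to reject H₀.
The data do not give significant evidence that the true slope on saturated fat intake exceeds 0.1375 mg/dL per unit, holding the other predictors fixed.

t = 1.9511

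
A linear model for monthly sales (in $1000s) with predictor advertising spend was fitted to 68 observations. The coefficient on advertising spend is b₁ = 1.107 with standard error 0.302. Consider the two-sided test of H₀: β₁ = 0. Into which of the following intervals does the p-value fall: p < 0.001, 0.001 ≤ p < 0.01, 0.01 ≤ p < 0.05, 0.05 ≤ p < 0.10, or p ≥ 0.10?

t = 1.107 / 0.302 = 3.666.
df = n − 2 = 68 − 2 = 66.
Two-sided p = 2·P(T_{66} > |t|) ≈ 0.0005.
So p < 0.001.

p < 0.001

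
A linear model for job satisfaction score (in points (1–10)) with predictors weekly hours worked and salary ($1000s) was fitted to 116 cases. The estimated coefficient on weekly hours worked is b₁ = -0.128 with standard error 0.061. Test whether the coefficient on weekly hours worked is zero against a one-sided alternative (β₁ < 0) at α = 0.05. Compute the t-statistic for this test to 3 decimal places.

t = -2.098

H₀: β₁ = 0 vs H₁: β₁ < 0.
t = (b₁ − β₁⁰)/SE = -0.128 / 0.061 = -2.098.
df = n − k − 1 = 116 − 2 − 1 = 113.
One-sided p ≈ 0.0191, which is < 0.05, so reject H₀.
There is evidence that the true slope on weekly hours worked is negative, holding the other predictors fixed.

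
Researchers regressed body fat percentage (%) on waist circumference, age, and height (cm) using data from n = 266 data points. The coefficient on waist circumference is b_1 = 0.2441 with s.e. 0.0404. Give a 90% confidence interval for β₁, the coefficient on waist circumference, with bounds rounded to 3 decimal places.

df = n − k − 1 = 266 − 3 − 1 = 262.
t* = t_{0.05, 262} = 1.65069.
Margin = t* × SE = 1.65069 × 0.0404 = 0.06669.
CI: 0.2441 ± 0.06669 → (0.177, 0.311).
With 90% confidence, each one-unit increase in waist circumference is associated with a change of between 0.177 and 0.311 % in body fat percentage, holding the other predictors fixed.

(0.177, 0.311)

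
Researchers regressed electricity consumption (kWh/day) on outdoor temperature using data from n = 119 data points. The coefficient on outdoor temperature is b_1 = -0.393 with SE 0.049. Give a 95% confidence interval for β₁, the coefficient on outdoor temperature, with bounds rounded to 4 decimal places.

df = n − 2 = 119 − 2 = 117.
t* = t_{0.025, 117} = 1.980448.
Margin = t* × SE = 1.980448 × 0.049 = 0.097042.
CI: -0.393 ± 0.097042 → (-0.4900, -0.2960).
With 95% confidence, each one-unit increase in outdoor temperature is associated with a change of between -0.4900 and -0.2960 kWh/day in electricity consumption.

(-0.4900, -0.2960)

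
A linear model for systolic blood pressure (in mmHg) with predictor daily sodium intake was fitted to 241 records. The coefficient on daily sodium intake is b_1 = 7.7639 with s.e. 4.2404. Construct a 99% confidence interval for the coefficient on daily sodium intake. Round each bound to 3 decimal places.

(-3.247, 18.774)

df = n − 2 = 241 − 2 = 239.
t* = t_{0.005, 239} = 2.596556.
Margin = t* × SE = 2.596556 × 4.2404 = 11.01044.
CI: 7.7639 ± 11.01044 → (-3.247, 18.774).
With 99% confidence, each one-unit increase in daily sodium intake is associated with a change of between -3.247 and 18.774 mmHg in systolic blood pressure.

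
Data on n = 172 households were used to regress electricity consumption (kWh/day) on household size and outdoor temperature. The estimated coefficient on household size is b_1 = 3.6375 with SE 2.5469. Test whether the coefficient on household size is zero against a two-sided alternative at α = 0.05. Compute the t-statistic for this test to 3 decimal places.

t = 1.428

H₀: β₁ = 0 vs H₁: β₁ ≠ 0.
t = (b_1 − β₁⁰)/SE = 3.6375 / 2.5469 = 1.428.
df = n − k − 1 = 172 − 2 − 1 = 169.
Two-sided p ≈ 0.1551, which is ≥ 0.05, so fail to reject H₀.
The data do not give significant evidence of an association between household size and electricity consumption, after adjusting for the other predictors.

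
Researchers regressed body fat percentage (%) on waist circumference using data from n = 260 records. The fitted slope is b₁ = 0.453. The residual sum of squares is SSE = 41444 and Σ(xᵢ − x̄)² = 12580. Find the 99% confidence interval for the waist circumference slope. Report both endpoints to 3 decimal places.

(0.160, 0.746)

MSE = SSE/(n − 2) = 41444/258 = 160.636.
SE(b₁) = √(MSE/Sₓₓ) = √(160.636/12580) = 0.113001.
df = n − 2 = 258.
t* = t_{0.005, 258} = 2.595019.
Margin = t* × SE = 2.595019 × 0.113001 = 0.29324.
CI: 0.453 ± 0.29324 → (0.160, 0.746).
With 99% confidence, each one-unit increase in waist circumference is associated with a change of between 0.160 and 0.746 % in body fat percentage.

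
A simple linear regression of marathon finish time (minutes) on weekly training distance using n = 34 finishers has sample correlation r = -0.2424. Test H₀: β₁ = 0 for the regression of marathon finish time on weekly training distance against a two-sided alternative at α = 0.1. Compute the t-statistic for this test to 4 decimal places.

t = r·√(n − 2)/√(1 − r²) = -0.2424·√32/√0.941242 = -1.4134.
df = n − 2 = 32.
Two-sided p ≈ 0.1672, which is ≥ 0.1, so fail to reject H₀.
The data do not give significant evidence of a linear association between weekly training distance and marathon finish time.

t = -1.4134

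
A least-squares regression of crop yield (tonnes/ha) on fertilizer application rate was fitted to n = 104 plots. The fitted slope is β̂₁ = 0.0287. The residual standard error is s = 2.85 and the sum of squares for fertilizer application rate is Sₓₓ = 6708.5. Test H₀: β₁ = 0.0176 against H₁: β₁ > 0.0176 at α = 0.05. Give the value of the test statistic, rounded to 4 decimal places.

SE(β̂₁) = s/√Sₓₓ = 2.85/√6708.5 = 0.0347962.
t = (0.0287 − 0.0176) / 0.0347962 = 0.3190.
df = n − 2 = 102.
One-sided p ≈ 0.3752, which is ≥ 0.05, so fail to reject H₀.
The data do not give significant evidence that the true slope on fertilizer application rate exceeds 0.0176 tonnes/ha per unit.

t = 0.3190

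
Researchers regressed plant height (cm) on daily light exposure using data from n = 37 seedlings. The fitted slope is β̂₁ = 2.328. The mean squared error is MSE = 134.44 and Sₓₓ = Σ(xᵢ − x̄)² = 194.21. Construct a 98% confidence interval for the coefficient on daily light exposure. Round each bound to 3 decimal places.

SE(β̂₁) = √(MSE/Sₓₓ) = √(134.44/194.21) = 0.83201.
df = n − 2 = 35.
t* = t_{0.01, 35} = 2.437723.
Margin = t* × SE = 2.437723 × 0.83201 = 2.02821.
CI: 2.328 ± 2.02821 → (0.300, 4.356).
With 98% confidence, each one-unit increase in daily light exposure is associated with a change of between 0.300 and 4.356 cm in plant height.

(0.300, 4.356)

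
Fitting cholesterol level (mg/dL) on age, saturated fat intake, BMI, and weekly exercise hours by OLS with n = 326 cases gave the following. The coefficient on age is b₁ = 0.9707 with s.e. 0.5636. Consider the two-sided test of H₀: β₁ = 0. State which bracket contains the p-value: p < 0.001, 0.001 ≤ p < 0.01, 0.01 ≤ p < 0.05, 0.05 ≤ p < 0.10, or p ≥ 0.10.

0.05 ≤ p < 0.10

t = 0.9707 / 0.5636 = 1.722.
df = n − k − 1 = 326 − 4 − 1 = 321.
Two-sided p = 2·P(T_{321} > |t|) ≈ 0.0860.
So 0.05 ≤ p < 0.10.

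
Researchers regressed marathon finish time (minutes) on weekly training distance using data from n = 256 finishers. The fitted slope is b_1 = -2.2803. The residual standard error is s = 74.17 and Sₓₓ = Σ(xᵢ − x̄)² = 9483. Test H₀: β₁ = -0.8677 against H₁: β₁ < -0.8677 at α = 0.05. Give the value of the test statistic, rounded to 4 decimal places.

SE(b_1) = s/√Sₓₓ = 74.17/√9483 = 0.76165.
t = (-2.2803 − (-0.8677)) / 0.76165 = -1.8547.
df = n − 2 = 254.
One-sided p ≈ 0.0324, which is < 0.05, so reject H₀.
There is evidence that the true slope on weekly training distance is below -0.8677 minutes per unit.

t = -1.8547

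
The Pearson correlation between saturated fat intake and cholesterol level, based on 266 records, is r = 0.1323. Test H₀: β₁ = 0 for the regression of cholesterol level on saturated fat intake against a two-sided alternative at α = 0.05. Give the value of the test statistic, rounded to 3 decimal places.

t = 2.169

t = r·√(n − 2)/√(1 − r²) = 0.1323·√264/√0.982497 = 2.169.
df = n − 2 = 264.
Two-sided p ≈ 0.0310, which is < 0.05, so reject H₀.
There is evidence of a linear association between saturated fat intake and cholesterol level.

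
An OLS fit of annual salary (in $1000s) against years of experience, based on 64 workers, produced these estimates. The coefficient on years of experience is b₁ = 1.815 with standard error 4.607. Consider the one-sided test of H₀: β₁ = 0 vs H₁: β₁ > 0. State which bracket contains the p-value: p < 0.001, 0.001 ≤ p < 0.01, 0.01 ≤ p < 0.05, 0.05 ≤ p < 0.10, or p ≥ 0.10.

t = 1.815 / 4.607 = 0.394.
df = n − 2 = 64 − 2 = 62.
One-sided p = P(T_{62} > t) ≈ 0.3475.
So p ≥ 0.10.

p ≥ 0.10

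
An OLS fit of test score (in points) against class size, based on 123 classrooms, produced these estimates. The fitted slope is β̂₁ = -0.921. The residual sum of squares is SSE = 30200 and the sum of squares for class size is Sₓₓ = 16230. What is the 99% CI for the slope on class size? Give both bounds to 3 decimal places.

MSE = SSE/(n − 2) = 30200/121 = 249.587.
SE(β̂₁) = √(MSE/Sₓₓ) = √(249.587/16230) = 0.124009.
df = n − 2 = 121.
t* = t_{0.005, 121} = 2.617072.
Margin = t* × SE = 2.617072 × 0.124009 = 0.32454.
CI: -0.921 ± 0.32454 → (-1.246, -0.596).
With 99% confidence, each one-unit increase in class size is associated with a change of between -1.246 and -0.596 points in test score.

(-1.246, -0.596)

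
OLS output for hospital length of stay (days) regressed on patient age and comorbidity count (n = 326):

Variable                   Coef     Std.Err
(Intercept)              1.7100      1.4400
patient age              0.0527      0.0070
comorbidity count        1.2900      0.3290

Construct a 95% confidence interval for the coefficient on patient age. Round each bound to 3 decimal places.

Read off: b = 0.0527, SE = 0.0070 for patient age.
df = n − k − 1 = 326 − 2 − 1 = 323.
t* = t_{0.025, 323} = 1.967336.
Margin = t* × SE = 1.967336 × 0.0070 = 0.01377.
CI: 0.0527 ± 0.01377 → (0.039, 0.066).

(0.039, 0.066)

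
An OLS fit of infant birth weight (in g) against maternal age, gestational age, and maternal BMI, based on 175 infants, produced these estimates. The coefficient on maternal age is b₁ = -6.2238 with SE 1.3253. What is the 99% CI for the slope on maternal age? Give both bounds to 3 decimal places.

df = n − k − 1 = 175 − 3 − 1 = 171.
t* = t_{0.005, 171} = 2.604886.
Margin = t* × SE = 2.604886 × 1.3253 = 3.45225.
CI: -6.2238 ± 3.45225 → (-9.676, -2.772).
With 99% confidence, each one-unit increase in maternal age is associated with a change of between -9.676 and -2.772 g in infant birth weight, holding the other predictors fixed.

(-9.676, -2.772)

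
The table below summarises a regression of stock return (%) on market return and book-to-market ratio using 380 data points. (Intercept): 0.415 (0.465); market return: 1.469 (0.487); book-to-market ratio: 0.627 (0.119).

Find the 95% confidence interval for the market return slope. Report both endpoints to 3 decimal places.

Read off: b = 1.469, SE = 0.487 for market return.
df = n − k − 1 = 380 − 2 − 1 = 377.
t* = t_{0.025, 377} = 1.966276.
Margin = t* × SE = 1.966276 × 0.487 = 0.95758.
CI: 1.469 ± 0.95758 → (0.511, 2.427).

(0.511, 2.427)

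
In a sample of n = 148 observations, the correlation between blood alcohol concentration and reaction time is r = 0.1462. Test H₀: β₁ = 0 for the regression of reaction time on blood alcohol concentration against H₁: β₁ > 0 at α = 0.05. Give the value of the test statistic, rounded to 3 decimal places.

t = 1.786

t = r·√(n − 2)/√(1 − r²) = 0.1462·√146/√0.978626 = 1.786.
df = n − 2 = 146.
One-sided p ≈ 0.0381, which is < 0.05, so reject H₀.
There is evidence of a linear association between blood alcohol concentration and reaction time.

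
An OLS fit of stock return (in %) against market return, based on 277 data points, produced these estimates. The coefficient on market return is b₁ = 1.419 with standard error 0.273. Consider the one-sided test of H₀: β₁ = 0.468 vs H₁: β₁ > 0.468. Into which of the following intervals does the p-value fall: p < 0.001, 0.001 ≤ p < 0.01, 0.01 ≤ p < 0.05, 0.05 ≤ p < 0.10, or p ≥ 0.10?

p < 0.001

t = (1.419 − 0.468) / 0.273 = 3.484.
df = n − 2 = 277 − 2 = 275.
One-sided p = P(T_{275} > t) ≈ 0.0003.
So p < 0.001.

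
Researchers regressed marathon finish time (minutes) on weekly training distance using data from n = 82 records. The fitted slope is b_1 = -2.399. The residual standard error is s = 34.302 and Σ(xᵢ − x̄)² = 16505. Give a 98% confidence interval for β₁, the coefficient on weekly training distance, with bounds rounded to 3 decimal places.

(-3.033, -1.765)

SE(b_1) = s/√Sₓₓ = 34.302/√16505 = 0.267.
df = n − 2 = 80.
t* = t_{0.01, 80} = 2.373868.
Margin = t* × SE = 2.373868 × 0.267 = 0.63382.
CI: -2.399 ± 0.63382 → (-3.033, -1.765).
With 98% confidence, each one-unit increase in weekly training distance is associated with a change of between -3.033 and -1.765 minutes in marathon finish time.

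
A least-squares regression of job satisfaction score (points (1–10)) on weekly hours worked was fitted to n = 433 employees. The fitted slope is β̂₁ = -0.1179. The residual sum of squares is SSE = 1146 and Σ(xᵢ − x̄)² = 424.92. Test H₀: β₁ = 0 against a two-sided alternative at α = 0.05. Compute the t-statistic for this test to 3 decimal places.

MSE = SSE/(n − 2) = 1146/431 = 2.65893.
SE(β̂₁) = √(MSE/Sₓₓ) = √(2.65893/424.92) = 0.0791043.
t = -0.1179 / 0.0791043 = -1.490.
df = n − 2 = 431.
Two-sided p ≈ 0.1368, which is ≥ 0.05, so fail to reject H₀.
The data do not give significant evidence of an association between weekly hours worked and job satisfaction score.

t = -1.490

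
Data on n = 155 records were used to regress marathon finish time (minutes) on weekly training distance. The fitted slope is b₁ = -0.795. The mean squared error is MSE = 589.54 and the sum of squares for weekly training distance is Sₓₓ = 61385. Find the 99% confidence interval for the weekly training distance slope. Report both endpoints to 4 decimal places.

SE(b₁) = √(MSE/Sₓₓ) = √(589.54/61385) = 0.0979999.
df = n − 2 = 153.
t* = t_{0.005, 153} = 2.608344.
Margin = t* × SE = 2.608344 × 0.0979999 = 0.255617.
CI: -0.795 ± 0.255617 → (-1.0506, -0.5394).
With 99% confidence, each one-unit increase in weekly training distance is associated with a change of between -1.0506 and -0.5394 minutes in marathon finish time.

(-1.0506, -0.5394)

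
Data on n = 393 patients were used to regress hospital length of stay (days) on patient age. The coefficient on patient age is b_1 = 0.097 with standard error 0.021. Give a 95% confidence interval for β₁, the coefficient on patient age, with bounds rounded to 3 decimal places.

df = n − 2 = 393 − 2 = 391.
t* = t_{0.025, 391} = 1.96605.
Margin = t* × SE = 1.96605 × 0.021 = 0.04129.
CI: 0.097 ± 0.04129 → (0.056, 0.138).
With 95% confidence, each one-unit increase in patient age is associated with a change of between 0.056 and 0.138 days in hospital length of stay.

(0.056, 0.138)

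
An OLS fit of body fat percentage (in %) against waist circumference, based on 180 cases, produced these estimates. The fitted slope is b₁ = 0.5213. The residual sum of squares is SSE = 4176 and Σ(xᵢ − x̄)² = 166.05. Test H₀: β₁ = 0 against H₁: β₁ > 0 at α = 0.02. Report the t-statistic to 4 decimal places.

MSE = SSE/(n − 2) = 4176/178 = 23.4607.
SE(b₁) = √(MSE/Sₓₓ) = √(23.4607/166.05) = 0.375881.
t = 0.5213 / 0.375881 = 1.3869.
df = n − 2 = 178.
One-sided p ≈ 0.0836, which is ≥ 0.02, so fail to reject H₀.
The data do not give significant evidence that the true slope on waist circumference is positive.

t = 1.3869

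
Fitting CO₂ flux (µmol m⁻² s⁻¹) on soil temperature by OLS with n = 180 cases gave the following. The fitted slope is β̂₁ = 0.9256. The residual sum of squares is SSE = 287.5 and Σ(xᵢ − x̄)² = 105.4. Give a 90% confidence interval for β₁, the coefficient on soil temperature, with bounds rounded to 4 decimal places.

(0.7209, 1.1303)

MSE = SSE/(n − 2) = 287.5/178 = 1.61517.
SE(β̂₁) = √(MSE/Sₓₓ) = √(1.61517/105.4) = 0.123791.
df = n − 2 = 178.
t* = t_{0.05, 178} = 1.653459.
Margin = t* × SE = 1.653459 × 0.123791 = 0.204683.
CI: 0.9256 ± 0.204683 → (0.7209, 1.1303).
With 90% confidence, each one-unit increase in soil temperature is associated with a change of between 0.7209 and 1.1303 µmol m⁻² s⁻¹ in CO₂ flux.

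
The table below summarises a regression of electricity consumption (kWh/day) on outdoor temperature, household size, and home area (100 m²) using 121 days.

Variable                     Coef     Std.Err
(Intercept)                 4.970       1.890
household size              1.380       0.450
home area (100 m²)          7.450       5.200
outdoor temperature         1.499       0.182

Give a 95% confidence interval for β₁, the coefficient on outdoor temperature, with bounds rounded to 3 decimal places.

(1.139, 1.859)

Read off: b = 1.499, SE = 0.182 for outdoor temperature.
df = n − k − 1 = 121 − 3 − 1 = 117.
t* = t_{0.025, 117} = 1.980448.
Margin = t* × SE = 1.980448 × 0.182 = 0.36044.
CI: 1.499 ± 0.36044 → (1.139, 1.859).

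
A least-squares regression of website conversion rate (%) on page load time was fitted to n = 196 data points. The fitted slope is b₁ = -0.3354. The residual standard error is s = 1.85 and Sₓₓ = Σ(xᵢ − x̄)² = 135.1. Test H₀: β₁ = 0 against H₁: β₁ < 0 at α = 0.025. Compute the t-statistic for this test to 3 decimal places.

SE(b₁) = s/√Sₓₓ = 1.85/√135.1 = 0.159164.
t = -0.3354 / 0.159164 = -2.107.
df = n − 2 = 194.
One-sided p ≈ 0.0182, which is < 0.025, so reject H₀.
There is evidence that the true slope on page load time is negative.

t = -2.107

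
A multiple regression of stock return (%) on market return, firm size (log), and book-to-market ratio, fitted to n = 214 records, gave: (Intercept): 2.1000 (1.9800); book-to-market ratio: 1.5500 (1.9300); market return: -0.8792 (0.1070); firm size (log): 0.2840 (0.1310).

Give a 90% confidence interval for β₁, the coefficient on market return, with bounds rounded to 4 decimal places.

(-1.0560, -0.7024)

Read off: b = -0.8792, SE = 0.1070 for market return.
df = n − k − 1 = 214 − 3 − 1 = 210.
t* = t_{0.05, 210} = 1.652142.
Margin = t* × SE = 1.652142 × 0.1070 = 0.176779.
CI: -0.8792 ± 0.176779 → (-1.0560, -0.7024).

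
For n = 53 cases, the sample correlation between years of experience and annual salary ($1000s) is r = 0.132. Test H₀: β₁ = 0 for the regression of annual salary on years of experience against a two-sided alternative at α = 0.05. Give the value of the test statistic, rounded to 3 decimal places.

t = 0.951

t = r·√(n − 2)/√(1 − r²) = 0.132·√51/√0.982576 = 0.951.
df = n − 2 = 51.
Two-sided p ≈ 0.3461, which is ≥ 0.05, so fail to reject H₀.
The data do not give significant evidence of a linear association between years of experience and annual salary.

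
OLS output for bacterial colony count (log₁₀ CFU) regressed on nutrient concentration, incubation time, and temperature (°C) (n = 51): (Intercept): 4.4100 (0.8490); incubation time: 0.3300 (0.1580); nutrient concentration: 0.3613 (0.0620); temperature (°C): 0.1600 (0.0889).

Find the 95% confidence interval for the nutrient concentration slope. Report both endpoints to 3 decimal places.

Read off: b = 0.3613, SE = 0.0620 for nutrient concentration.
df = n − k − 1 = 51 − 3 − 1 = 47.
t* = t_{0.025, 47} = 2.011741.
Margin = t* × SE = 2.011741 × 0.0620 = 0.12473.
CI: 0.3613 ± 0.12473 → (0.237, 0.486).

(0.237, 0.486)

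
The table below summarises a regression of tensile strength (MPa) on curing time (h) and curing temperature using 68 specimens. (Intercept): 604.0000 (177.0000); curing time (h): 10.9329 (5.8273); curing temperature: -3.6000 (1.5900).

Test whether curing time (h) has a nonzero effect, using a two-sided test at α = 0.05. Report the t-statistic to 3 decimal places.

t = 1.876

Read off: b = 10.9329, SE = 5.8273 for curing time (h).
H₀: β₁ = 0 vs H₁: β₁ ≠ 0.
t = 10.9329 / 5.8273 = 1.876.
df = n − k − 1 = 68 − 2 − 1 = 65.
Two-sided p ≈ 0.0651, which is ≥ 0.05, so fail to reject H₀.
The data do not give significant evidence of an association between curing time (h) and tensile strength, after adjusting for the other predictors.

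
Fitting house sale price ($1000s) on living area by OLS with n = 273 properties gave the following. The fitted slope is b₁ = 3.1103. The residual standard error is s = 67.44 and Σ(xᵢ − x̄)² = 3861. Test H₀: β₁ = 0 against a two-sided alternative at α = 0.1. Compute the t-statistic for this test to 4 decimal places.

t = 2.8657

SE(b₁) = s/√Sₓₓ = 67.44/√3861 = 1.08534.
t = 3.1103 / 1.08534 = 2.8657.
df = n − 2 = 271.
Two-sided p ≈ 0.0045, which is < 0.1, so reject H₀.
There is evidence that living area is associated with house sale price.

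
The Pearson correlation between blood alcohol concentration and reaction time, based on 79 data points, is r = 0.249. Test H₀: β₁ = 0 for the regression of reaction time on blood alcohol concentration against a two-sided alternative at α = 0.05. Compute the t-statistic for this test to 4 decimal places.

t = 2.2560

t = r·√(n − 2)/√(1 − r²) = 0.249·√77/√0.937999 = 2.2560.
df = n − 2 = 77.
Two-sided p ≈ 0.0269, which is < 0.05, so reject H₀.
There is evidence of a linear association between blood alcohol concentration and reaction time.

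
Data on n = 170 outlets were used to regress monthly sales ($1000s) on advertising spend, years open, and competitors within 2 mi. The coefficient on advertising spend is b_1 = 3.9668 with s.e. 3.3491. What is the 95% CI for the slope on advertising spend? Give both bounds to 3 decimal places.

df = n − k − 1 = 170 − 3 − 1 = 166.
t* = t_{0.025, 166} = 1.974358.
Margin = t* × SE = 1.974358 × 3.3491 = 6.61232.
CI: 3.9668 ± 6.61232 → (-2.646, 10.579).
With 95% confidence, each one-unit increase in advertising spend is associated with a change of between -2.646 and 10.579 $1000s in monthly sales, holding the other predictors fixed.

(-2.646, 10.579)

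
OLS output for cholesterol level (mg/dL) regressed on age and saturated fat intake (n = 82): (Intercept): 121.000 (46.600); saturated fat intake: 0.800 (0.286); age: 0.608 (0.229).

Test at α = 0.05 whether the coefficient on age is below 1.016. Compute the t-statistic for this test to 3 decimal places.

Read off: b = 0.608, SE = 0.229 for age.
H₀: β₁ = 1.016 vs H₁: β₁ < 1.016.
t = (0.608 − 1.016) / 0.229 = -1.782.
df = n − k − 1 = 82 − 2 − 1 = 79.
One-sided p ≈ 0.0393, which is < 0.05, so reject H₀.
There is evidence that the true slope on age is below 1.016 mg/dL per unit, holding the other predictors fixed.

t = -1.782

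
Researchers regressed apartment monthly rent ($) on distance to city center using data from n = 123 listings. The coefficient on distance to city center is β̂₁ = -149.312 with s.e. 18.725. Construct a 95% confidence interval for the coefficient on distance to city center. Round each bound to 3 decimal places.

df = n − 2 = 123 − 2 = 121.
t* = t_{0.025, 121} = 1.979764.
Margin = t* × SE = 1.979764 × 18.725 = 37.07108.
CI: -149.312 ± 37.07108 → (-186.383, -112.241).
With 95% confidence, each one-unit increase in distance to city center is associated with a change of between -186.383 and -112.241 $ in apartment monthly rent.

(-186.383, -112.241)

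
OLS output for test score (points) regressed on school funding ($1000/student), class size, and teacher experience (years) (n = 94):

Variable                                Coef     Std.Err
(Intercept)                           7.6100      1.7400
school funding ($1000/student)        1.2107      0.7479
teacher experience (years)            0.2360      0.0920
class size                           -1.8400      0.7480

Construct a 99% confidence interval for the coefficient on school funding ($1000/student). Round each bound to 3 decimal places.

Read off: b = 1.2107, SE = 0.7479 for school funding ($1000/student).
df = n − k − 1 = 94 − 3 − 1 = 90.
t* = t_{0.005, 90} = 2.631565.
Margin = t* × SE = 2.631565 × 0.7479 = 1.96815.
CI: 1.2107 ± 1.96815 → (-0.757, 3.179).

(-0.757, 3.179)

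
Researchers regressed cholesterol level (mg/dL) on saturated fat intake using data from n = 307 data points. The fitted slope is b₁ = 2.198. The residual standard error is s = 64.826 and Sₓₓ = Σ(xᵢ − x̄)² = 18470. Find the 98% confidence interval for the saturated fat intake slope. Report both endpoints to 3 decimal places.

SE(b₁) = s/√Sₓₓ = 64.826/√18470 = 0.476997.
df = n − 2 = 305.
t* = t_{0.01, 305} = 2.338636.
Margin = t* × SE = 2.338636 × 0.476997 = 1.11552.
CI: 2.198 ± 1.11552 → (1.082, 3.314).
With 98% confidence, each one-unit increase in saturated fat intake is associated with a change of between 1.082 and 3.314 mg/dL in cholesterol level.

(1.082, 3.314)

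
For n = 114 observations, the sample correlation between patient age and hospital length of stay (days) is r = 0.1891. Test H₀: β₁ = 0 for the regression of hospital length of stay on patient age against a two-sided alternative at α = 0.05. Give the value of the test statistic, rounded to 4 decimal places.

t = 2.0380

t = r·√(n − 2)/√(1 − r²) = 0.1891·√112/√0.964241 = 2.0380.
df = n − 2 = 112.
Two-sided p ≈ 0.0439, which is < 0.05, so reject H₀.
There is evidence of a linear association between patient age and hospital length of stay.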